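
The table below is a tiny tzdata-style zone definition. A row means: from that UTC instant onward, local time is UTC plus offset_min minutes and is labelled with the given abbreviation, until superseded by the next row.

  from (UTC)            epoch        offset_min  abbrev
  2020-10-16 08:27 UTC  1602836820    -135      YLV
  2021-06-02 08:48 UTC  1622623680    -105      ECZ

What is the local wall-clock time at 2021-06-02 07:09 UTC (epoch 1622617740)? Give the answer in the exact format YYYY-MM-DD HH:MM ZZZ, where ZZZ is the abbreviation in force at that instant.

Query: 2021-06-02 07:09 UTC
Rule 1/2 (YLV, -02:15): 2020-10-16 08:27 UTC ≤ query < 2021-06-02 08:48 UTC
7·60 + 9 - 135 = 294 min
294 = 0·1440 + 294; 294 = 4·60 + 54 → 04:54, same day
→ 2021-06-02 04:54 YLV

2021-06-02 04:54 YLV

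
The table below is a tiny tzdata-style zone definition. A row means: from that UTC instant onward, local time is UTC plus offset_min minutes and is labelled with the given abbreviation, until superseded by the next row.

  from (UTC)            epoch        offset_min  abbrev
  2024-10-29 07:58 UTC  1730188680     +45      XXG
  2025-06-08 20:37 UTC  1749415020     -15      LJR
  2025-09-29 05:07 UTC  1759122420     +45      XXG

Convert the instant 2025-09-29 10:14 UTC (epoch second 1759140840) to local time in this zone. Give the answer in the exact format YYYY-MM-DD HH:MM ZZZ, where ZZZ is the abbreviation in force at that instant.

Query: 2025-09-29 10:14 UTC
Rule 3/3 (XXG, +00:45): 2025-09-29 05:07 UTC ≤ query < +∞
10·60 + 14 + 45 = 659 min
659 = 0·1440 + 659; 659 = 10·60 + 59 → 10:59, same day
→ 2025-09-29 10:59 XXG

2025-09-29 10:59 XXG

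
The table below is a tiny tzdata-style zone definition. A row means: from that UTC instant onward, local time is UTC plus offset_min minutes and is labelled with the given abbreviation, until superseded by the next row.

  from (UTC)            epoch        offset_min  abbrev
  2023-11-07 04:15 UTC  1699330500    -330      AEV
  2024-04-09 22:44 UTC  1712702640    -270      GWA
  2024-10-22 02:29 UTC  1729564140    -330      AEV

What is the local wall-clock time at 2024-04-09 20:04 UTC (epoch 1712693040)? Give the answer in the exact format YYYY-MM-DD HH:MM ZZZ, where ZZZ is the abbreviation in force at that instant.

2024-04-09 14:34 AEV

Query: 2024-04-09 20:04 UTC
Rule 1/3 (AEV, -05:30): 2023-11-07 04:15 UTC ≤ query < 2024-04-09 22:44 UTC
20·60 + 4 - 330 = 874 min
874 = 0·1440 + 874; 874 = 14·60 + 34 → 14:34, same day
→ 2024-04-09 14:34 AEV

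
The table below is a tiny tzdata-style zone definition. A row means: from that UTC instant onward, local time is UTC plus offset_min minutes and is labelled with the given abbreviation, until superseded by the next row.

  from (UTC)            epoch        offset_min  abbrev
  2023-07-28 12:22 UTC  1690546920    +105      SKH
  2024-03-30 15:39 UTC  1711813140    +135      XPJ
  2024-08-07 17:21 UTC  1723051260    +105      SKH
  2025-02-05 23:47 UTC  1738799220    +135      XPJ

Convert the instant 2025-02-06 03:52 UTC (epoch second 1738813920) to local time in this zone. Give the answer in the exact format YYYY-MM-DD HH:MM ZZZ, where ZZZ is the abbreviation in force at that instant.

2025-02-06 06:07 XPJ

Query: 2025-02-06 03:52 UTC
Rule 4/4 (XPJ, +02:15): 2025-02-05 23:47 UTC ≤ query < +∞
3·60 + 52 + 135 = 367 min
367 = 0·1440 + 367; 367 = 6·60 + 7 → 06:07, same day
→ 2025-02-06 06:07 XPJ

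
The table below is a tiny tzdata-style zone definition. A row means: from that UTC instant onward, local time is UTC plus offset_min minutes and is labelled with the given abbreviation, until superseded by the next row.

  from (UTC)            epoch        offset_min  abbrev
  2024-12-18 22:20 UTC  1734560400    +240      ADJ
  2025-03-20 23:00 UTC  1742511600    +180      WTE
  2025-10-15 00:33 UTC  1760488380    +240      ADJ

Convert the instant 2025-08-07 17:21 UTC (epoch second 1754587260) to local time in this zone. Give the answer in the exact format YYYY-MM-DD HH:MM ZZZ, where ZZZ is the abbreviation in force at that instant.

Query: 2025-08-07 17:21 UTC
Rule 2/3 (WTE, +03:00): 2025-03-20 23:00 UTC ≤ query < 2025-10-15 00:33 UTC
17·60 + 21 + 180 = 1221 min
1221 = 0·1440 + 1221; 1221 = 20·60 + 21 → 20:21, same day
→ 2025-08-07 20:21 WTE

2025-08-07 20:21 WTE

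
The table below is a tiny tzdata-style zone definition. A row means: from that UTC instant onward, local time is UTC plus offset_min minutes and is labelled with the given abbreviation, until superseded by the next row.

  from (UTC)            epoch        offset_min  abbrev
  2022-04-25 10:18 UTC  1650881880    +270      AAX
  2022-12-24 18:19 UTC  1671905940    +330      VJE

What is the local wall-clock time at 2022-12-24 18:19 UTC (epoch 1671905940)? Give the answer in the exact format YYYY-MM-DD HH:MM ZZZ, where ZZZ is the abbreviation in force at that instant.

2022-12-24 23:49 VJE

Query: 2022-12-24 18:19 UTC
Rule 2/2 (VJE, +05:30): 2022-12-24 18:19 UTC ≤ query < +∞
18·60 + 19 + 330 = 1429 min
1429 = 0·1440 + 1429; 1429 = 23·60 + 49 → 23:49, same day
→ 2022-12-24 23:49 VJE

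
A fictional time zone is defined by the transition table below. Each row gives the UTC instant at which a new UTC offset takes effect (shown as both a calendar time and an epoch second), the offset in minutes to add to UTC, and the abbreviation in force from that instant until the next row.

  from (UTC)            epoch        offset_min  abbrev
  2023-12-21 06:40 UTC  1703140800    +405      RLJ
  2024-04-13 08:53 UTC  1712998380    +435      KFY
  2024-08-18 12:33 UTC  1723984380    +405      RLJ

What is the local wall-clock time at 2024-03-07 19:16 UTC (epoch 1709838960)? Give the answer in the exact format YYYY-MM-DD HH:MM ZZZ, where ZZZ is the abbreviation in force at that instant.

2024-03-08 02:01 RLJ

Query: 2024-03-07 19:16 UTC
Rule 1/3 (RLJ, +06:45): 2023-12-21 06:40 UTC ≤ query < 2024-04-13 08:53 UTC
19·60 + 16 + 405 = 1561 min
1561 = 1·1440 + 121; 121 = 2·60 + 1 → 02:01, 2024-03-07 + 1 day = 2024-03-08
→ 2024-03-08 02:01 RLJ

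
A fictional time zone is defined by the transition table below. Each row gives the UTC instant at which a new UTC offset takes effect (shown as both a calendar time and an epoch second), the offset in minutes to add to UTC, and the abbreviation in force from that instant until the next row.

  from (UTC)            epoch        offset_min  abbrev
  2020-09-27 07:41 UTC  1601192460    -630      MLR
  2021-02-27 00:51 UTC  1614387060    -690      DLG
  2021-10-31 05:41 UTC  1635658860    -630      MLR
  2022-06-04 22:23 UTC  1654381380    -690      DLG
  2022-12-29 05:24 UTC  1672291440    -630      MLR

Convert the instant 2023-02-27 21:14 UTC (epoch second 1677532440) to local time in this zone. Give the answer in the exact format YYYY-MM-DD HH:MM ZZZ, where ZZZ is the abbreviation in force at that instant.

2023-02-27 10:44 MLR

Query: 2023-02-27 21:14 UTC
Rule 5/5 (MLR, -10:30): 2022-12-29 05:24 UTC ≤ query < +∞
21·60 + 14 - 630 = 644 min
644 = 0·1440 + 644; 644 = 10·60 + 44 → 10:44, same day
→ 2023-02-27 10:44 MLR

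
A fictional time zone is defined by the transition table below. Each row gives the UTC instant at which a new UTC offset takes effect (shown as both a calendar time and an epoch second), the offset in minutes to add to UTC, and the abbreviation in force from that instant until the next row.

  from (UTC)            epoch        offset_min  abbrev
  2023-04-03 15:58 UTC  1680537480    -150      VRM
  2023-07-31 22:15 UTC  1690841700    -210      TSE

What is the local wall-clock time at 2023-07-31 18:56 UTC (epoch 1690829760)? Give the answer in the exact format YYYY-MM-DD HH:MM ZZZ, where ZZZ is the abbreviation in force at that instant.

2023-07-31 16:26 VRM

Query: 2023-07-31 18:56 UTC
Rule 1/2 (VRM, -02:30): 2023-04-03 15:58 UTC ≤ query < 2023-07-31 22:15 UTC
18·60 + 56 - 150 = 986 min
986 = 0·1440 + 986; 986 = 16·60 + 26 → 16:26, same day
→ 2023-07-31 16:26 VRM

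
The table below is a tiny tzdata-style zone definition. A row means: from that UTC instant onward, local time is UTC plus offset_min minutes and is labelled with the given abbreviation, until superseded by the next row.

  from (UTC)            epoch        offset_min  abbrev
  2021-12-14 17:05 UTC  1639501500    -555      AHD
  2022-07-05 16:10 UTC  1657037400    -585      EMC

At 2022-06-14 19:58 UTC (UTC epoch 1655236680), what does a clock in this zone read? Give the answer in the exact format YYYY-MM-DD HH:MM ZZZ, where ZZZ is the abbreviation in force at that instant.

Query: 2022-06-14 19:58 UTC
Rule 1/2 (AHD, -09:15): 2021-12-14 17:05 UTC ≤ query < 2022-07-05 16:10 UTC
19·60 + 58 - 555 = 643 min
643 = 0·1440 + 643; 643 = 10·60 + 43 → 10:43, same day
→ 2022-06-14 10:43 AHD

2022-06-14 10:43 AHD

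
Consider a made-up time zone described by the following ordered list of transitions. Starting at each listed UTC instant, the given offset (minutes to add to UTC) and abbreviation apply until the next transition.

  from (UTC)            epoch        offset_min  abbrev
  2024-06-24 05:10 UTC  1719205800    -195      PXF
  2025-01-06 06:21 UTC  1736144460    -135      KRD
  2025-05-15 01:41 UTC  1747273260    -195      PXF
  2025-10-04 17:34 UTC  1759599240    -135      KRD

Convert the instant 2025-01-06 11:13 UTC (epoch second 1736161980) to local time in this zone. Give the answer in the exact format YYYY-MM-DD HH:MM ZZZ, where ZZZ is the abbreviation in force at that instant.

Query: 2025-01-06 11:13 UTC
Rule 2/4 (KRD, -02:15): 2025-01-06 06:21 UTC ≤ query < 2025-05-15 01:41 UTC
11·60 + 13 - 135 = 538 min
538 = 0·1440 + 538; 538 = 8·60 + 58 → 08:58, same day
→ 2025-01-06 08:58 KRD

2025-01-06 08:58 KRD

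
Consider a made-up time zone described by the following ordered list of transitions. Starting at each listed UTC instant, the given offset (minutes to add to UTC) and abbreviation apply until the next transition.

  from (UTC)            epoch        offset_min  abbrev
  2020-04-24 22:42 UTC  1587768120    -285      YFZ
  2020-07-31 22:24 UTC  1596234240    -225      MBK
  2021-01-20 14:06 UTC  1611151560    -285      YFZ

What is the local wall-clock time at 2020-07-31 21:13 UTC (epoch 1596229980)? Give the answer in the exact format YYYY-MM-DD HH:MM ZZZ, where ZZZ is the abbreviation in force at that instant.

2020-07-31 16:28 YFZ

Query: 2020-07-31 21:13 UTC
Rule 1/3 (YFZ, -04:45): 2020-04-24 22:42 UTC ≤ query < 2020-07-31 22:24 UTC
21·60 + 13 - 285 = 988 min
988 = 0·1440 + 988; 988 = 16·60 + 28 → 16:28, same day
→ 2020-07-31 16:28 YFZ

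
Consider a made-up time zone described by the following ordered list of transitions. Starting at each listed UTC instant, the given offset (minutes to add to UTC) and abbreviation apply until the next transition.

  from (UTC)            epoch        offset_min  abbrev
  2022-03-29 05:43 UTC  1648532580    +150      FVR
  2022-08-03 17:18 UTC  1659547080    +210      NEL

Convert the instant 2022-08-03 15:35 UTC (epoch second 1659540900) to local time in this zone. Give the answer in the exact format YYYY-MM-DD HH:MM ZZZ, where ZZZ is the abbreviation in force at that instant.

Query: 2022-08-03 15:35 UTC
Rule 1/2 (FVR, +02:30): 2022-03-29 05:43 UTC ≤ query < 2022-08-03 17:18 UTC
15·60 + 35 + 150 = 1085 min
1085 = 0·1440 + 1085; 1085 = 18·60 + 5 → 18:05, same day
→ 2022-08-03 18:05 FVR

2022-08-03 18:05 FVR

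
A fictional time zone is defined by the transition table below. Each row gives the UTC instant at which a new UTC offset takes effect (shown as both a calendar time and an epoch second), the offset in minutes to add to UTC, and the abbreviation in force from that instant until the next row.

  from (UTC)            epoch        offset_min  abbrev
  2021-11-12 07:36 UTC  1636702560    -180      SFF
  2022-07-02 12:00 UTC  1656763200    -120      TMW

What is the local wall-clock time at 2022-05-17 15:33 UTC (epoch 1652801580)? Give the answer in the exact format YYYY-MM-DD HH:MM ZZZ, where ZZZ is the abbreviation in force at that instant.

Query: 2022-05-17 15:33 UTC
Rule 1/2 (SFF, -03:00): 2021-11-12 07:36 UTC ≤ query < 2022-07-02 12:00 UTC
15·60 + 33 - 180 = 753 min
753 = 0·1440 + 753; 753 = 12·60 + 33 → 12:33, same day
→ 2022-05-17 12:33 SFF

2022-05-17 12:33 SFF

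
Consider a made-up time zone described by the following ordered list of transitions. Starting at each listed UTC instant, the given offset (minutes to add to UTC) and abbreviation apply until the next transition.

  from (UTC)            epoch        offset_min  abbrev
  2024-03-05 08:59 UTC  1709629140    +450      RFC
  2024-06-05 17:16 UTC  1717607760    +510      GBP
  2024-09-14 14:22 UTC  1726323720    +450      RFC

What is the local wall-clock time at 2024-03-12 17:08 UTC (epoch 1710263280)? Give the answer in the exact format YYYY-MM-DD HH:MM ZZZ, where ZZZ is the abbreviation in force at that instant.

2024-03-13 00:38 RFC

Query: 2024-03-12 17:08 UTC
Rule 1/3 (RFC, +07:30): 2024-03-05 08:59 UTC ≤ query < 2024-06-05 17:16 UTC
17·60 + 8 + 450 = 1478 min
1478 = 1·1440 + 38; 38 = 0·60 + 38 → 00:38, 2024-03-12 + 1 day = 2024-03-13
→ 2024-03-13 00:38 RFC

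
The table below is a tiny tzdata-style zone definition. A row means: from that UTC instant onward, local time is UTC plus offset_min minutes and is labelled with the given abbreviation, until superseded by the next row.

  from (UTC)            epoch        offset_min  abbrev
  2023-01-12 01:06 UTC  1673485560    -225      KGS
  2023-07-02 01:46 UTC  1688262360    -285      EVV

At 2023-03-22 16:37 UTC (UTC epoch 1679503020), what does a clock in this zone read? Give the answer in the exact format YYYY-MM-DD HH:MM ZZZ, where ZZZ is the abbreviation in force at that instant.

Query: 2023-03-22 16:37 UTC
Rule 1/2 (KGS, -03:45): 2023-01-12 01:06 UTC ≤ query < 2023-07-02 01:46 UTC
16·60 + 37 - 225 = 772 min
772 = 0·1440 + 772; 772 = 12·60 + 52 → 12:52, same day
→ 2023-03-22 12:52 KGS

2023-03-22 12:52 KGS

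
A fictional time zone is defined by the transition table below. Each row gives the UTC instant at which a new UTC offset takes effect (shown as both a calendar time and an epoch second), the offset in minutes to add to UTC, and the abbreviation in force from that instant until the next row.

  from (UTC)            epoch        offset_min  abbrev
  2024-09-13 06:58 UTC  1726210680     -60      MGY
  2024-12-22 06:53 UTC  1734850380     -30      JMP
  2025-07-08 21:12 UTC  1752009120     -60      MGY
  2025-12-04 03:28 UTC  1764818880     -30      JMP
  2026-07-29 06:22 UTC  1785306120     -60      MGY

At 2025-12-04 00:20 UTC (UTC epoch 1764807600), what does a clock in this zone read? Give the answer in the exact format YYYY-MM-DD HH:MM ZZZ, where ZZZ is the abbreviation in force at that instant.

Query: 2025-12-04 00:20 UTC
Rule 3/5 (MGY, -01:00): 2025-07-08 21:12 UTC ≤ query < 2025-12-04 03:28 UTC
0·60 + 20 - 60 = -40 min
-40 = -1·1440 + 1400; 1400 = 23·60 + 20 → 23:20, 2025-12-04 - 1 day = 2025-12-03
→ 2025-12-03 23:20 MGY

2025-12-03 23:20 MGY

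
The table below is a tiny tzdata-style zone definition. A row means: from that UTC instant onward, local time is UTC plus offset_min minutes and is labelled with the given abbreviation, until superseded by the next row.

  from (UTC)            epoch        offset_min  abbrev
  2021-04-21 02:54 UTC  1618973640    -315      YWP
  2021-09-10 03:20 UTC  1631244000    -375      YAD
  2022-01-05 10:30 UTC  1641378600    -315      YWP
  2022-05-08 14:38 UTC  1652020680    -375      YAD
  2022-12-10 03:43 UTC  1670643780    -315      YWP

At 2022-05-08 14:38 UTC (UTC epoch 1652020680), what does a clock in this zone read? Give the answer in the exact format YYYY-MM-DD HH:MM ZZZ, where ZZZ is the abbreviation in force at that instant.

Query: 2022-05-08 14:38 UTC
Rule 4/5 (YAD, -06:15): 2022-05-08 14:38 UTC ≤ query < 2022-12-10 03:43 UTC
14·60 + 38 - 375 = 503 min
503 = 0·1440 + 503; 503 = 8·60 + 23 → 08:23, same day
→ 2022-05-08 08:23 YAD

2022-05-08 08:23 YAD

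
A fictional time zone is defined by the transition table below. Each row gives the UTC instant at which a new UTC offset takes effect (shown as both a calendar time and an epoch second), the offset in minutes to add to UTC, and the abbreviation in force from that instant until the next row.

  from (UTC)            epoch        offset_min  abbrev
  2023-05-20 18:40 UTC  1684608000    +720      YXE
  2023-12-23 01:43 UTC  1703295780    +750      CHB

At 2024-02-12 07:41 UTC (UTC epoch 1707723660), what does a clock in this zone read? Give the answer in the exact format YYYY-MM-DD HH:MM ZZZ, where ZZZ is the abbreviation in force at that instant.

Query: 2024-02-12 07:41 UTC
Rule 2/2 (CHB, +12:30): 2023-12-23 01:43 UTC ≤ query < +∞
7·60 + 41 + 750 = 1211 min
1211 = 0·1440 + 1211; 1211 = 20·60 + 11 → 20:11, same day
→ 2024-02-12 20:11 CHB

2024-02-12 20:11 CHB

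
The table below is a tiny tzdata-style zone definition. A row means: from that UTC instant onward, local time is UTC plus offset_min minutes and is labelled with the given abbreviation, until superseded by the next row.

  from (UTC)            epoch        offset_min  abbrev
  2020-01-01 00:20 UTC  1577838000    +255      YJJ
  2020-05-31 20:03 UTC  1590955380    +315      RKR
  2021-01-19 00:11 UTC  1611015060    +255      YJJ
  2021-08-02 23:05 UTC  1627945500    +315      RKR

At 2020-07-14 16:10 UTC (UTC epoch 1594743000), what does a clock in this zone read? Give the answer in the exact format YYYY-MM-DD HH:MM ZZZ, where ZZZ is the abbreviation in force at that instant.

2020-07-14 21:25 RKR

Query: 2020-07-14 16:10 UTC
Rule 2/4 (RKR, +05:15): 2020-05-31 20:03 UTC ≤ query < 2021-01-19 00:11 UTC
16·60 + 10 + 315 = 1285 min
1285 = 0·1440 + 1285; 1285 = 21·60 + 25 → 21:25, same day
→ 2020-07-14 21:25 RKR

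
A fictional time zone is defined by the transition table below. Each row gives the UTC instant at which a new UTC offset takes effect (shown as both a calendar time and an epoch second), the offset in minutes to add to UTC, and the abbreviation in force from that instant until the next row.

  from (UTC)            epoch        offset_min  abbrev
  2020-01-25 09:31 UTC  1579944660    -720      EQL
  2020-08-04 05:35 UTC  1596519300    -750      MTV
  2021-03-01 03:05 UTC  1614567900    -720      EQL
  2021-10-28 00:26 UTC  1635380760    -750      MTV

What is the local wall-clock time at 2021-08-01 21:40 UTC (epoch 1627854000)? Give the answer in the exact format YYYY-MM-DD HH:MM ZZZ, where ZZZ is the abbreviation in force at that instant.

2021-08-01 09:40 EQL

Query: 2021-08-01 21:40 UTC
Rule 3/4 (EQL, -12:00): 2021-03-01 03:05 UTC ≤ query < 2021-10-28 00:26 UTC
21·60 + 40 - 720 = 580 min
580 = 0·1440 + 580; 580 = 9·60 + 40 → 09:40, same day
→ 2021-08-01 09:40 EQL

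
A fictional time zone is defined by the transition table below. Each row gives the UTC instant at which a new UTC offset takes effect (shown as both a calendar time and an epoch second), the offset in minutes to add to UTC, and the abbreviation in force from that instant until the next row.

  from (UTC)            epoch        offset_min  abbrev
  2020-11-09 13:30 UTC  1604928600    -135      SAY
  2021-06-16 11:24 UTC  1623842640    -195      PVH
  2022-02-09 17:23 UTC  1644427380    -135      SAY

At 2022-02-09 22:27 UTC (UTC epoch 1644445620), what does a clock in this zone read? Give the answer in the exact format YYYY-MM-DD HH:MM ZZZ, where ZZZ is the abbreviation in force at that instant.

Query: 2022-02-09 22:27 UTC
Rule 3/3 (SAY, -02:15): 2022-02-09 17:23 UTC ≤ query < +∞
22·60 + 27 - 135 = 1212 min
1212 = 0·1440 + 1212; 1212 = 20·60 + 12 → 20:12, same day
→ 2022-02-09 20:12 SAY

2022-02-09 20:12 SAY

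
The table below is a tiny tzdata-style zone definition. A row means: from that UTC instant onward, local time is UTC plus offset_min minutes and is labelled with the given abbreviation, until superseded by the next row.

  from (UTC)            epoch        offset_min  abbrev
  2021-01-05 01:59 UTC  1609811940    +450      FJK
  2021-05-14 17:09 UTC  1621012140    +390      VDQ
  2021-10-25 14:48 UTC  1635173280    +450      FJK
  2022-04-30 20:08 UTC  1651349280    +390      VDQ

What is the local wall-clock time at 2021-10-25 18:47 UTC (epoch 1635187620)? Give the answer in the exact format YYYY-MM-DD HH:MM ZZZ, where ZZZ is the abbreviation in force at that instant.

Query: 2021-10-25 18:47 UTC
Rule 3/4 (FJK, +07:30): 2021-10-25 14:48 UTC ≤ query < 2022-04-30 20:08 UTC
18·60 + 47 + 450 = 1577 min
1577 = 1·1440 + 137; 137 = 2·60 + 17 → 02:17, 2021-10-25 + 1 day = 2021-10-26
→ 2021-10-26 02:17 FJK

2021-10-26 02:17 FJK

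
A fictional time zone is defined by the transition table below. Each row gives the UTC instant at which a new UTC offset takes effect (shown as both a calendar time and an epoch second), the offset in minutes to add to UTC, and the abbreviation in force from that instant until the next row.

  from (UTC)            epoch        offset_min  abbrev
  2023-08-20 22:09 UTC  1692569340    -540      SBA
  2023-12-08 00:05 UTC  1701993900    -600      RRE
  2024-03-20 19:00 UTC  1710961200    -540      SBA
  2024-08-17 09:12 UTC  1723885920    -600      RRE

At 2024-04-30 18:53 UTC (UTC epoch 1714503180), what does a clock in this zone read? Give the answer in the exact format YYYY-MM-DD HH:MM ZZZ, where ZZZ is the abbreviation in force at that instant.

2024-04-30 09:53 SBA

Query: 2024-04-30 18:53 UTC
Rule 3/4 (SBA, -09:00): 2024-03-20 19:00 UTC ≤ query < 2024-08-17 09:12 UTC
18·60 + 53 - 540 = 593 min
593 = 0·1440 + 593; 593 = 9·60 + 53 → 09:53, same day
→ 2024-04-30 09:53 SBA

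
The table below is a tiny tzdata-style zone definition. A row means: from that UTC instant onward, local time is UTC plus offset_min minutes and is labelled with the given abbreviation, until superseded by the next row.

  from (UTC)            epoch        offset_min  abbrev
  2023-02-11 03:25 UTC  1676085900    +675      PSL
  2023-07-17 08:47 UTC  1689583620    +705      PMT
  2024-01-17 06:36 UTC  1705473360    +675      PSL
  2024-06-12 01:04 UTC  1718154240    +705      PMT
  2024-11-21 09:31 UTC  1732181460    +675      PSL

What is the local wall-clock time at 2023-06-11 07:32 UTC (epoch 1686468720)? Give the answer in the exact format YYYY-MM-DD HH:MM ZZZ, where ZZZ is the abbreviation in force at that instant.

Query: 2023-06-11 07:32 UTC
Rule 1/5 (PSL, +11:15): 2023-02-11 03:25 UTC ≤ query < 2023-07-17 08:47 UTC
7·60 + 32 + 675 = 1127 min
1127 = 0·1440 + 1127; 1127 = 18·60 + 47 → 18:47, same day
→ 2023-06-11 18:47 PSL

2023-06-11 18:47 PSL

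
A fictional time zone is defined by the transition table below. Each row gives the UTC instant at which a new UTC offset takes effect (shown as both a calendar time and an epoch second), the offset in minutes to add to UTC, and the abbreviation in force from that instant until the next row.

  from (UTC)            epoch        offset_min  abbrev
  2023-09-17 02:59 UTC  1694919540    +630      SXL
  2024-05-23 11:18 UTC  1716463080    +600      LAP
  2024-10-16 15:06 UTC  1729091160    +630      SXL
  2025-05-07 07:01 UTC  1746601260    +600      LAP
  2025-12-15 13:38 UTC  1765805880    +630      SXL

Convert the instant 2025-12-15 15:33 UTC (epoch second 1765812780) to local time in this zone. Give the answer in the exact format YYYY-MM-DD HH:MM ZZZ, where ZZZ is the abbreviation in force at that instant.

Query: 2025-12-15 15:33 UTC
Rule 5/5 (SXL, +10:30): 2025-12-15 13:38 UTC ≤ query < +∞
15·60 + 33 + 630 = 1563 min
1563 = 1·1440 + 123; 123 = 2·60 + 3 → 02:03, 2025-12-15 + 1 day = 2025-12-16
→ 2025-12-16 02:03 SXL

2025-12-16 02:03 SXL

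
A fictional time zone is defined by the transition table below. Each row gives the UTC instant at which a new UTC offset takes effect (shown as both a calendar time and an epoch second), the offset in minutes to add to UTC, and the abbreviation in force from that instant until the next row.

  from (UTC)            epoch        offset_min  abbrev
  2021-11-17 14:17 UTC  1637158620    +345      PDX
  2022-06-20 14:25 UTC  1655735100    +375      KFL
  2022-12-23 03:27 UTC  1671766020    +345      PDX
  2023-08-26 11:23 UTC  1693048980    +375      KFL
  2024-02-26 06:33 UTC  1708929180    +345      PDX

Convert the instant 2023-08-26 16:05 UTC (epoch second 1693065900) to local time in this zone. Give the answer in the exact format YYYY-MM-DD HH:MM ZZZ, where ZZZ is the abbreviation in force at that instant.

2023-08-26 22:20 KFL

Query: 2023-08-26 16:05 UTC
Rule 4/5 (KFL, +06:15): 2023-08-26 11:23 UTC ≤ query < 2024-02-26 06:33 UTC
16·60 + 5 + 375 = 1340 min
1340 = 0·1440 + 1340; 1340 = 22·60 + 20 → 22:20, same day
→ 2023-08-26 22:20 KFL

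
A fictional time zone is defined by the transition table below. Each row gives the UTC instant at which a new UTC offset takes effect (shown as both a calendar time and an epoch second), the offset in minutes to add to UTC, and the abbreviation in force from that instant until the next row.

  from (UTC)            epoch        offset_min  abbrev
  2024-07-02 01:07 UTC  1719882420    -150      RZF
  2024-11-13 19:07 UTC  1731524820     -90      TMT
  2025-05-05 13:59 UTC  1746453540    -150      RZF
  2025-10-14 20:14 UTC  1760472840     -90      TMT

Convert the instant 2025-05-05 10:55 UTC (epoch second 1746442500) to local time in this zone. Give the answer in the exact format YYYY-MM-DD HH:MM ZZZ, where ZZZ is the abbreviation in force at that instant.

2025-05-05 09:25 TMT

Query: 2025-05-05 10:55 UTC
Rule 2/4 (TMT, -01:30): 2024-11-13 19:07 UTC ≤ query < 2025-05-05 13:59 UTC
10·60 + 55 - 90 = 565 min
565 = 0·1440 + 565; 565 = 9·60 + 25 → 09:25, same day
→ 2025-05-05 09:25 TMT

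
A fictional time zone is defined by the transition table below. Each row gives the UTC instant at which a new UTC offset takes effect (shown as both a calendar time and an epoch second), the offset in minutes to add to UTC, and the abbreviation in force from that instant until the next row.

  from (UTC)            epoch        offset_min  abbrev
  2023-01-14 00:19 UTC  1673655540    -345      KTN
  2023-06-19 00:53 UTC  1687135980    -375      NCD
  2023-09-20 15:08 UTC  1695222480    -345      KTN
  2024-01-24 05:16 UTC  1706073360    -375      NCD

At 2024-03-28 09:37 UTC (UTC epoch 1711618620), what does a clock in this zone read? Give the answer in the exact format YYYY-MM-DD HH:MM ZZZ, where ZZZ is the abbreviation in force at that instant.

2024-03-28 03:22 NCD

Query: 2024-03-28 09:37 UTC
Rule 4/4 (NCD, -06:15): 2024-01-24 05:16 UTC ≤ query < +∞
9·60 + 37 - 375 = 202 min
202 = 0·1440 + 202; 202 = 3·60 + 22 → 03:22, same day
→ 2024-03-28 03:22 NCD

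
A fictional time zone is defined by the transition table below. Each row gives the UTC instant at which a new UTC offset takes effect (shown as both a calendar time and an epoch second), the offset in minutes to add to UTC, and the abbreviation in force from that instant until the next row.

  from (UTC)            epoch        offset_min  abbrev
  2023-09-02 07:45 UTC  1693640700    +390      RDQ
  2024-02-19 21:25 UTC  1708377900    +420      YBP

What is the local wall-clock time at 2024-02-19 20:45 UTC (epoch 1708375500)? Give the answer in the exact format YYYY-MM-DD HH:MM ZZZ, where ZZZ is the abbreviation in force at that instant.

2024-02-20 03:15 RDQ

Query: 2024-02-19 20:45 UTC
Rule 1/2 (RDQ, +06:30): 2023-09-02 07:45 UTC ≤ query < 2024-02-19 21:25 UTC
20·60 + 45 + 390 = 1635 min
1635 = 1·1440 + 195; 195 = 3·60 + 15 → 03:15, 2024-02-19 + 1 day = 2024-02-20
→ 2024-02-20 03:15 RDQ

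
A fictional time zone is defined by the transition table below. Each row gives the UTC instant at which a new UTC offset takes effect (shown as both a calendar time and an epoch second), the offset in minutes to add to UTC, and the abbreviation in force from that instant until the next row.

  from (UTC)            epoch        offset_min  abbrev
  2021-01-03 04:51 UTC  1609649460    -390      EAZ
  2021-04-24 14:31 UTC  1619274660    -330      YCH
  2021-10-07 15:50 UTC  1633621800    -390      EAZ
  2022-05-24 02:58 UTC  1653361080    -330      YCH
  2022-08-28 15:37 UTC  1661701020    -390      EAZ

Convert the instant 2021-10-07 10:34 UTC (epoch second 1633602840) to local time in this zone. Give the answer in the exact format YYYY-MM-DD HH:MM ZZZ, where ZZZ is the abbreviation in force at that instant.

2021-10-07 05:04 YCH

Query: 2021-10-07 10:34 UTC
Rule 2/5 (YCH, -05:30): 2021-04-24 14:31 UTC ≤ query < 2021-10-07 15:50 UTC
10·60 + 34 - 330 = 304 min
304 = 0·1440 + 304; 304 = 5·60 + 4 → 05:04, same day
→ 2021-10-07 05:04 YCH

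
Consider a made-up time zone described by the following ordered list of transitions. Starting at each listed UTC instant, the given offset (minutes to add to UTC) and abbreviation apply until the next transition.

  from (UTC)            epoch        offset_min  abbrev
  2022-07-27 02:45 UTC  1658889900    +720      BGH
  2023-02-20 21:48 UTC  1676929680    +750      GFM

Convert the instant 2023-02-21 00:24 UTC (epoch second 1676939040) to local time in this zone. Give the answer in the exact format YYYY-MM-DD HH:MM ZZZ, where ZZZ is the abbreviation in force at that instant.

Query: 2023-02-21 00:24 UTC
Rule 2/2 (GFM, +12:30): 2023-02-20 21:48 UTC ≤ query < +∞
0·60 + 24 + 750 = 774 min
774 = 0·1440 + 774; 774 = 12·60 + 54 → 12:54, same day
→ 2023-02-21 12:54 GFM

2023-02-21 12:54 GFM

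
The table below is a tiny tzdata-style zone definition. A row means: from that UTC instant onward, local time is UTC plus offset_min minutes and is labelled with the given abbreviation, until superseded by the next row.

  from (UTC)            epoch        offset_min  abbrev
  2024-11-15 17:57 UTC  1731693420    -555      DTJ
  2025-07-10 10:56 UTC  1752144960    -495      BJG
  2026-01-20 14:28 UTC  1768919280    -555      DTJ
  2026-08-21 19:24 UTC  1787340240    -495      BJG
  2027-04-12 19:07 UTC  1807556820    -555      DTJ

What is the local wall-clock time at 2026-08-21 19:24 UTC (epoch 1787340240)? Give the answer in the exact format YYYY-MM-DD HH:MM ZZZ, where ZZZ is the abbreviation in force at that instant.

2026-08-21 11:09 BJG

Query: 2026-08-21 19:24 UTC
Rule 4/5 (BJG, -08:15): 2026-08-21 19:24 UTC ≤ query < 2027-04-12 19:07 UTC
19·60 + 24 - 495 = 669 min
669 = 0·1440 + 669; 669 = 11·60 + 9 → 11:09, same day
→ 2026-08-21 11:09 BJG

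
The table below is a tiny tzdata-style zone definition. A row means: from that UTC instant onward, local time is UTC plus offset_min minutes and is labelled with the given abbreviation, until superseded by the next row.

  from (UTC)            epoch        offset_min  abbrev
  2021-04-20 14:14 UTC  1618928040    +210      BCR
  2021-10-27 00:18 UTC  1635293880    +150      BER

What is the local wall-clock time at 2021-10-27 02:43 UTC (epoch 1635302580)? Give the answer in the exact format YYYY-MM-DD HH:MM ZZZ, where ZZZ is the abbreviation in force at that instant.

2021-10-27 05:13 BER

Query: 2021-10-27 02:43 UTC
Rule 2/2 (BER, +02:30): 2021-10-27 00:18 UTC ≤ query < +∞
2·60 + 43 + 150 = 313 min
313 = 0·1440 + 313; 313 = 5·60 + 13 → 05:13, same day
→ 2021-10-27 05:13 BER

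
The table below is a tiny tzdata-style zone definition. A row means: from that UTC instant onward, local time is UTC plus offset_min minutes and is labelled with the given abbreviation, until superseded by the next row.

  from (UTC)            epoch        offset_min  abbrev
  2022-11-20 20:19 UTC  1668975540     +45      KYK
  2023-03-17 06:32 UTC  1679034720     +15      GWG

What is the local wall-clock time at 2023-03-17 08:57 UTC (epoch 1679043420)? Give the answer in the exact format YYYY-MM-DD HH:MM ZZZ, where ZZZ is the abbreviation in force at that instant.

2023-03-17 09:12 GWG

Query: 2023-03-17 08:57 UTC
Rule 2/2 (GWG, +00:15): 2023-03-17 06:32 UTC ≤ query < +∞
8·60 + 57 + 15 = 552 min
552 = 0·1440 + 552; 552 = 9·60 + 12 → 09:12, same day
→ 2023-03-17 09:12 GWG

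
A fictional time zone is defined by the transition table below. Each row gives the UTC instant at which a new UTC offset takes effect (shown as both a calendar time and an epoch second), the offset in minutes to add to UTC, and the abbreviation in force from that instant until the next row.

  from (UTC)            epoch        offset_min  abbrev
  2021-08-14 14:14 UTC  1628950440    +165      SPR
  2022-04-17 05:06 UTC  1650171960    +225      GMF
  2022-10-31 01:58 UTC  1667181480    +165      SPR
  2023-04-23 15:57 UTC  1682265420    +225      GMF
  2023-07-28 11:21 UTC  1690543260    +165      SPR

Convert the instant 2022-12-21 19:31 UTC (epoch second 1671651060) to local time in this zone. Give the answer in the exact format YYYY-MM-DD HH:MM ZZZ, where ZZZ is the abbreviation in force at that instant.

2022-12-21 22:16 SPR

Query: 2022-12-21 19:31 UTC
Rule 3/5 (SPR, +02:45): 2022-10-31 01:58 UTC ≤ query < 2023-04-23 15:57 UTC
19·60 + 31 + 165 = 1336 min
1336 = 0·1440 + 1336; 1336 = 22·60 + 16 → 22:16, same day
→ 2022-12-21 22:16 SPR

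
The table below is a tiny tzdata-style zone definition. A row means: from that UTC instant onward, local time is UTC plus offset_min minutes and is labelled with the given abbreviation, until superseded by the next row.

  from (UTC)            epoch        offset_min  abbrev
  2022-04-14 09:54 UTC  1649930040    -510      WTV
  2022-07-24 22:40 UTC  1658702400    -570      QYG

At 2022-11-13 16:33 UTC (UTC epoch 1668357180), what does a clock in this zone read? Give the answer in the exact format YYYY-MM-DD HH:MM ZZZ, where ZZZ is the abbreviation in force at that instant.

2022-11-13 07:03 QYG

Query: 2022-11-13 16:33 UTC
Rule 2/2 (QYG, -09:30): 2022-07-24 22:40 UTC ≤ query < +∞
16·60 + 33 - 570 = 423 min
423 = 0·1440 + 423; 423 = 7·60 + 3 → 07:03, same day
→ 2022-11-13 07:03 QYG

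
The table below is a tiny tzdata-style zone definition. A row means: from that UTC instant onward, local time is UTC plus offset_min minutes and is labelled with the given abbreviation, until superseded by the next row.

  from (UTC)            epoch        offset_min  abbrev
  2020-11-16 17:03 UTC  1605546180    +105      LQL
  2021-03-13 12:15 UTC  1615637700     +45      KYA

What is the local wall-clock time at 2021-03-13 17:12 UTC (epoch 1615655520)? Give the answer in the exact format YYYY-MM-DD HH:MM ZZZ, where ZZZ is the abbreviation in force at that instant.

2021-03-13 17:57 KYA

Query: 2021-03-13 17:12 UTC
Rule 2/2 (KYA, +00:45): 2021-03-13 12:15 UTC ≤ query < +∞
17·60 + 12 + 45 = 1077 min
1077 = 0·1440 + 1077; 1077 = 17·60 + 57 → 17:57, same day
→ 2021-03-13 17:57 KYA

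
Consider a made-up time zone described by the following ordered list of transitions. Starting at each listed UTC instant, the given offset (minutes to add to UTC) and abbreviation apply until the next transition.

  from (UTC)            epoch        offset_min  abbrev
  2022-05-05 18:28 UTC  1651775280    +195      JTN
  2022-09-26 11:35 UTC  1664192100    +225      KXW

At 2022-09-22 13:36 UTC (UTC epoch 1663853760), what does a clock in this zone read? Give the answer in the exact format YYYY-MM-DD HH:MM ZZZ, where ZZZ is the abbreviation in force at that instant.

2022-09-22 16:51 JTN

Query: 2022-09-22 13:36 UTC
Rule 1/2 (JTN, +03:15): 2022-05-05 18:28 UTC ≤ query < 2022-09-26 11:35 UTC
13·60 + 36 + 195 = 1011 min
1011 = 0·1440 + 1011; 1011 = 16·60 + 51 → 16:51, same day
→ 2022-09-22 16:51 JTN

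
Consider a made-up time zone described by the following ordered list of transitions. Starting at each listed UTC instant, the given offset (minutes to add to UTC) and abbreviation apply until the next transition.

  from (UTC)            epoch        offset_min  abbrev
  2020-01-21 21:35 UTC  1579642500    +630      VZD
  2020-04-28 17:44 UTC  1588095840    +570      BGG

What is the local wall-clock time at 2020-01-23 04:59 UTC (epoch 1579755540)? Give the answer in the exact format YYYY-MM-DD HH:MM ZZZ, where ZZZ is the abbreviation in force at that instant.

2020-01-23 15:29 VZD

Query: 2020-01-23 04:59 UTC
Rule 1/2 (VZD, +10:30): 2020-01-21 21:35 UTC ≤ query < 2020-04-28 17:44 UTC
4·60 + 59 + 630 = 929 min
929 = 0·1440 + 929; 929 = 15·60 + 29 → 15:29, same day
→ 2020-01-23 15:29 VZD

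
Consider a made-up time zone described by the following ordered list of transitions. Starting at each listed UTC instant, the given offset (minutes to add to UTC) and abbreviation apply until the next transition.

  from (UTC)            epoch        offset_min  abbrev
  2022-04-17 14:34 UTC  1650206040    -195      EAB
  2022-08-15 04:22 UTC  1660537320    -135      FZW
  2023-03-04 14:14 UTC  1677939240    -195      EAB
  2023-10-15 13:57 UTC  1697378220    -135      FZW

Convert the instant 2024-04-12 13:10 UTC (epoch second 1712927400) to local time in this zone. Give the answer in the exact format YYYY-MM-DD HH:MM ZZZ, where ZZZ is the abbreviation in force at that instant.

2024-04-12 10:55 FZW

Query: 2024-04-12 13:10 UTC
Rule 4/4 (FZW, -02:15): 2023-10-15 13:57 UTC ≤ query < +∞
13·60 + 10 - 135 = 655 min
655 = 0·1440 + 655; 655 = 10·60 + 55 → 10:55, same day
→ 2024-04-12 10:55 FZW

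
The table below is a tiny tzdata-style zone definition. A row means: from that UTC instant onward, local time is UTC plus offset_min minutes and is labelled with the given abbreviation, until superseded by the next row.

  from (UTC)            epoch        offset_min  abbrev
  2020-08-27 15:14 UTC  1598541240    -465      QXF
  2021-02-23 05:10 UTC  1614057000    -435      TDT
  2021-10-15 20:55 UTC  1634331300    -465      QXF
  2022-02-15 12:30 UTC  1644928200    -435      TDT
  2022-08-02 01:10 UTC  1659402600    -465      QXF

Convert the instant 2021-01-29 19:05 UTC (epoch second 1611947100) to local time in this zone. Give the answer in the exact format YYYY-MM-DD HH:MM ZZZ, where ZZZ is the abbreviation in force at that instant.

2021-01-29 11:20 QXF

Query: 2021-01-29 19:05 UTC
Rule 1/5 (QXF, -07:45): 2020-08-27 15:14 UTC ≤ query < 2021-02-23 05:10 UTC
19·60 + 5 - 465 = 680 min
680 = 0·1440 + 680; 680 = 11·60 + 20 → 11:20, same day
→ 2021-01-29 11:20 QXF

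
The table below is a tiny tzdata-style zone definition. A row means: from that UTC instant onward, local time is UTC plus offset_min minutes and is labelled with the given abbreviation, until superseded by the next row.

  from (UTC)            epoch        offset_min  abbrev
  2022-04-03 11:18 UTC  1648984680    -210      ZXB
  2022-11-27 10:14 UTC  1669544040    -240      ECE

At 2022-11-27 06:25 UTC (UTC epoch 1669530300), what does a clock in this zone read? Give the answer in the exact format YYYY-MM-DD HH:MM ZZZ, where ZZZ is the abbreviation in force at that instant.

2022-11-27 02:55 ZXB

Query: 2022-11-27 06:25 UTC
Rule 1/2 (ZXB, -03:30): 2022-04-03 11:18 UTC ≤ query < 2022-11-27 10:14 UTC
6·60 + 25 - 210 = 175 min
175 = 0·1440 + 175; 175 = 2·60 + 55 → 02:55, same day
→ 2022-11-27 02:55 ZXB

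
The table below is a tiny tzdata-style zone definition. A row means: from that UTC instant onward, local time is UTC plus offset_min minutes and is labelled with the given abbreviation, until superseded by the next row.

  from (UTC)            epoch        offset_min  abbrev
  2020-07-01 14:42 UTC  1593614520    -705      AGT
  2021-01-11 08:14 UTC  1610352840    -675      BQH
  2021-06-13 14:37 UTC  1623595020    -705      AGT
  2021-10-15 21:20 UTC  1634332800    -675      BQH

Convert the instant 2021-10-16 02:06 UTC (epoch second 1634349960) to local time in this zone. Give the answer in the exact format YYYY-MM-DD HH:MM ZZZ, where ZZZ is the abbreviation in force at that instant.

Query: 2021-10-16 02:06 UTC
Rule 4/4 (BQH, -11:15): 2021-10-15 21:20 UTC ≤ query < +∞
2·60 + 6 - 675 = -549 min
-549 = -1·1440 + 891; 891 = 14·60 + 51 → 14:51, 2021-10-16 - 1 day = 2021-10-15
→ 2021-10-15 14:51 BQH

2021-10-15 14:51 BQH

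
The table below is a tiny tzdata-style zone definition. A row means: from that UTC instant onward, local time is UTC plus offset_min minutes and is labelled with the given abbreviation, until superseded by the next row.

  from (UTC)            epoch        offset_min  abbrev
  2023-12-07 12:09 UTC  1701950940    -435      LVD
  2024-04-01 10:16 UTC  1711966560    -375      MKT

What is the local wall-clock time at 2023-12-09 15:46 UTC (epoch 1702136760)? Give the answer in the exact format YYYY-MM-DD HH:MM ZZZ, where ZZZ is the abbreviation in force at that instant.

Query: 2023-12-09 15:46 UTC
Rule 1/2 (LVD, -07:15): 2023-12-07 12:09 UTC ≤ query < 2024-04-01 10:16 UTC
15·60 + 46 - 435 = 511 min
511 = 0·1440 + 511; 511 = 8·60 + 31 → 08:31, same day
→ 2023-12-09 08:31 LVD

2023-12-09 08:31 LVD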